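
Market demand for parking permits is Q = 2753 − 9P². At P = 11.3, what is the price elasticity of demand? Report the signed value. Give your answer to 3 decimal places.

At P = 11.3, Q = 1603.790.
dQ/dP = −18P = -203.400.
ε = (dQ/dP)(P/Q) = (-203.400)(11.3/1603.790).
|ε| > 1, so demand is elastic at this price.

-1.433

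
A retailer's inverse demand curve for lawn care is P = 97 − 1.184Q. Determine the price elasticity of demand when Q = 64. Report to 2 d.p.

-0.28

At Q = 64, P = 97 − 1.184(64) = 21.22.
dP/dQ = −1.184, so dQ/dP = 1/(−1.184) = -0.845.
ε = (dQ/dP)(P/Q) = (-0.845)(21.22/64).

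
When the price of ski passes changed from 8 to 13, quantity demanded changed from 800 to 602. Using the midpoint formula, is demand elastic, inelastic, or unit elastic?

Arc ε ≈ -0.593.
|ε| = 0.59 < 1.

inelastic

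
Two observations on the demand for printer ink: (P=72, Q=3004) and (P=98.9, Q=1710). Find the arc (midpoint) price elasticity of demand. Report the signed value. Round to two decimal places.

ΔQ = 1710 − 3004 = -1294; ΔP = 98.9 − 72 = 26.9.
Midpoints: P̄ = 85.45, Q̄ = 2357.0.
ε = (ΔQ/ΔP)(P̄/Q̄) = (-1294/26.9)(85.45/2357.0).

-1.74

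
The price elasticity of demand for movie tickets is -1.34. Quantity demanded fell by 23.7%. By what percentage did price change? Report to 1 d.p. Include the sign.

17.7%

%ΔP ≈ %ΔQ / ε = (-23.7%)/(-1.34) = 17.69%.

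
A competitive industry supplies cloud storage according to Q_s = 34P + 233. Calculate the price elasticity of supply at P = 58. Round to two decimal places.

At P = 58, Q_s = 2205.
dQ_s/dP = 34.
ε_s = (dQ_s/dP)(P/Q_s) = (34)(58/2205).

0.89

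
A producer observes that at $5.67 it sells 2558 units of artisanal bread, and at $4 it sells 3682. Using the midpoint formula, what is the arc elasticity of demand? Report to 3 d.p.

-1.043

ΔQ = 3682 − 2558 = 1124; ΔP = 4 − 5.67 = -1.67.
Midpoints: P̄ = 4.83, Q̄ = 3120.0.
ε = (ΔQ/ΔP)(P̄/Q̄) = (1124/-1.67)(4.83/3120.0).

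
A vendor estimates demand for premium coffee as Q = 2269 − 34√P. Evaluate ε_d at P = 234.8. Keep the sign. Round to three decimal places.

At P = 234.8, Q = 1748.012.
dQ/dP = −34/(2√P) = -1.109.
ε = (dQ/dP)(P/Q) = (-1.109)(234.8/1748.012).
|ε| < 1, so demand is inelastic at this price.

-0.149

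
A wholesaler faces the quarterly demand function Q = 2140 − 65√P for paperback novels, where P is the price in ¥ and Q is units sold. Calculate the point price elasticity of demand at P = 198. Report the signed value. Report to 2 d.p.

-0.37

At P = 198, Q = 1225.369.
dQ/dP = −65/(2√P) = -2.310.
ε = (dQ/dP)(P/Q) = (-2.310)(198/1225.369).
|ε| < 1, so demand is inelastic at this price.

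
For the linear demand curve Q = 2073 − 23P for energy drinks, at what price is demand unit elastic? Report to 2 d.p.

For linear demand Q = a − bP, ε = −bP/(a − bP). |ε| = 1 when bP = a − bP, i.e. P = a/(2b).
P = 2073/(2·23) = 2073/46 = 45.0652.

45.07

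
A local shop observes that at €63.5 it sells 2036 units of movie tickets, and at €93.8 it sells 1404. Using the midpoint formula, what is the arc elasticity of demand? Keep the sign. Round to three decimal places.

ΔQ = 1404 − 2036 = -632; ΔP = 93.8 − 63.5 = 30.3.
Midpoints: P̄ = 78.65, Q̄ = 1720.0.
ε = (ΔQ/ΔP)(P̄/Q̄) = (-632/30.3)(78.65/1720.0).

-0.954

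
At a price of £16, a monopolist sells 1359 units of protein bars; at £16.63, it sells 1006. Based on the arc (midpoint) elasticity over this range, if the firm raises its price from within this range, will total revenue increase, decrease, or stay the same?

decrease

Arc ε = (-353/0.63)(16.31/1182.5) ≈ -7.731.
|ε| = 7.73 > 1, so demand is elastic. A price rise therefore reduces total revenue.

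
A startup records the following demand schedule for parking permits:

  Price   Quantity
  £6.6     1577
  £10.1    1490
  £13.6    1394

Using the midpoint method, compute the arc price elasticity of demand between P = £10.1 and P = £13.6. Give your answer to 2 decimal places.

-0.23

At P = 10.1, Q = 1490; at P = 13.6, Q = 1394.
ΔQ = -96, ΔP = 3.5. Midpoints: P̄ = 11.85, Q̄ = 1442.0.
ε = (ΔQ/ΔP)(P̄/Q̄) = (-96/3.5)(11.85/1442.0).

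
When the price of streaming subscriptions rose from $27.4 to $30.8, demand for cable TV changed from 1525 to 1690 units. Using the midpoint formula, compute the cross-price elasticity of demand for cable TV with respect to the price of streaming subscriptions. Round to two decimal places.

ΔQ_x = 1690 − 1525 = 165; ΔP_y = 30.8 − 27.4 = 3.4.
Midpoints: P̄_y = 29.10, Q̄_x = 1607.5.
ε_xy = (ΔQ_x/ΔP_y)(P̄_y/Q̄_x) = (165/3.4)(29.10/1607.5).

0.88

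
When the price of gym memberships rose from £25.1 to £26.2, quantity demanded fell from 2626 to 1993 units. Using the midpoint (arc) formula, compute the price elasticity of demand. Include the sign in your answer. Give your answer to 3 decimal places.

ΔQ = 1993 − 2626 = -633; ΔP = 26.2 − 25.1 = 1.1.
Midpoints: P̄ = 25.65, Q̄ = 2309.5.
ε = (ΔQ/ΔP)(P̄/Q̄) = (-633/1.1)(25.65/2309.5).

-6.391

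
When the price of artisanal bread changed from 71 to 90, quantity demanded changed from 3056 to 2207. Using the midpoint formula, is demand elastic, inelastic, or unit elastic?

Arc ε ≈ -1.367.
|ε| = 1.37 > 1.

elastic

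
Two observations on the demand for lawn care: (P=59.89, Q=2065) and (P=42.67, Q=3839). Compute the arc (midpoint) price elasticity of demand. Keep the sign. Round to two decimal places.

ΔQ = 3839 − 2065 = 1774; ΔP = 42.67 − 59.89 = -17.22.
Midpoints: P̄ = 51.28, Q̄ = 2952.0.
ε = (ΔQ/ΔP)(P̄/Q̄) = (1774/-17.22)(51.28/2952.0).

-1.79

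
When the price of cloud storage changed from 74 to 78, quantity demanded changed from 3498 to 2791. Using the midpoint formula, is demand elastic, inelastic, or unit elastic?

Arc ε ≈ -4.272.
|ε| = 4.27 > 1.

elastic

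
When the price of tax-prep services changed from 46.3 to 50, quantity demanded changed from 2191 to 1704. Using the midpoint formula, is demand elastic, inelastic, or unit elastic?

elastic

Arc ε ≈ -3.254.
|ε| = 3.25 > 1.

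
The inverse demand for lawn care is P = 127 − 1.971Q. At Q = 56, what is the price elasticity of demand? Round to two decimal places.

-0.15

At Q = 56, P = 127 − 1.971(56) = 16.62.
dP/dQ = −1.971, so dQ/dP = 1/(−1.971) = -0.507.
ε = (dQ/dP)(P/Q) = (-0.507)(16.62/56).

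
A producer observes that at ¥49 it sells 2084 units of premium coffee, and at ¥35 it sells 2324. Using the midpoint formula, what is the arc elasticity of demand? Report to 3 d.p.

-0.327

ΔQ = 2324 − 2084 = 240; ΔP = 35 − 49 = -14.
Midpoints: P̄ = 42.00, Q̄ = 2204.0.
ε = (ΔQ/ΔP)(P̄/Q̄) = (240/-14)(42.00/2204.0).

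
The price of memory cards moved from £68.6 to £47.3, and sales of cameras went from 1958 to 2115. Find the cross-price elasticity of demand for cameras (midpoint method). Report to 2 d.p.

-0.21

ΔQ_x = 2115 − 1958 = 157; ΔP_y = 47.3 − 68.6 = -21.3.
Midpoints: P̄_y = 57.95, Q̄_x = 2036.5.
ε_xy = (ΔQ_x/ΔP_y)(P̄_y/Q̄_x) = (157/-21.3)(57.95/2036.5).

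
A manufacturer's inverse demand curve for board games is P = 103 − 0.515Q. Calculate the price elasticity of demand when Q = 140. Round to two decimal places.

At Q = 140, P = 103 − 0.515(140) = 30.90.
dP/dQ = −0.515, so dQ/dP = 1/(−0.515) = -1.942.
ε = (dQ/dP)(P/Q) = (-1.942)(30.90/140).

-0.43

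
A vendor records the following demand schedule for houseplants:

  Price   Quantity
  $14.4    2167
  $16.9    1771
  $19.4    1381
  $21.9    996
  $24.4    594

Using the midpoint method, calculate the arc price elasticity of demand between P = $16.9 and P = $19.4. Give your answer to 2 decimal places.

-1.80

At P = 16.9, Q = 1771; at P = 19.4, Q = 1381.
ΔQ = -390, ΔP = 2.5. Midpoints: P̄ = 18.15, Q̄ = 1576.0.
ε = (ΔQ/ΔP)(P̄/Q̄) = (-390/2.5)(18.15/1576.0).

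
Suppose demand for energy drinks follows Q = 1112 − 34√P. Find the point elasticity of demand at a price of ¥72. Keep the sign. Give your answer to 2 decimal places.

-0.18

At P = 72, Q = 823.500.
dQ/dP = −34/(2√P) = -2.003.
ε = (dQ/dP)(P/Q) = (-2.003)(72/823.500).
|ε| < 1, so demand is inelastic at this price.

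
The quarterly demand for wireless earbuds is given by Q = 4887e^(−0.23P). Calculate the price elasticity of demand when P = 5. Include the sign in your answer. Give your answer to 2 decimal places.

At P = 5, Q = 1547.404.
dQ/dP = −0.23·4887e^(−0.23P) = −0.23Q = -355.903.
ε = (dQ/dP)(P/Q) = (-355.903)(5/1547.404).

-1.15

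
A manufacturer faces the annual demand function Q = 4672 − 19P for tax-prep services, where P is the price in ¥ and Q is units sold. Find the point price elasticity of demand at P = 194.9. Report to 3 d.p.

At P = 194.9, Q = 968.900.
dQ/dP = −19.
ε = (dQ/dP)(P/Q) = (-19)(194.9/968.900).
|ε| > 1, so demand is elastic at this price.

-3.822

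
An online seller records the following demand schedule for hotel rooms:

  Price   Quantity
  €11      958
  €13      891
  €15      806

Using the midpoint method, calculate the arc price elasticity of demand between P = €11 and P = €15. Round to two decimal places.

-0.56

At P = 11, Q = 958; at P = 15, Q = 806.
ΔQ = -152, ΔP = 4. Midpoints: P̄ = 13.00, Q̄ = 882.0.
ε = (ΔQ/ΔP)(P̄/Q̄) = (-152/4)(13.00/882.0).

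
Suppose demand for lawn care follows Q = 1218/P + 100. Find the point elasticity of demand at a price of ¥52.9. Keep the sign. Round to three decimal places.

At P = 52.9, Q = 123.025.
dQ/dP = −1218/P² = -0.435.
ε = (dQ/dP)(P/Q) = (-0.435)(52.9/123.025).
|ε| < 1, so demand is inelastic at this price.

-0.187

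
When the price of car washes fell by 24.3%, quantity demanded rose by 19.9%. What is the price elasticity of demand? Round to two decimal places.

ε = %ΔQ / %ΔP = (19.9)/(-24.3) = -0.819.

-0.82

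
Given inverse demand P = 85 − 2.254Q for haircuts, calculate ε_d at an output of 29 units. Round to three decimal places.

-0.300

At Q = 29, P = 85 − 2.254(29) = 19.63.
dP/dQ = −2.254, so dQ/dP = 1/(−2.254) = -0.444.
ε = (dQ/dP)(P/Q) = (-0.444)(19.63/29).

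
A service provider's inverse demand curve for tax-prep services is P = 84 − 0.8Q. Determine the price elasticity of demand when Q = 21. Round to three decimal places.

-4.000

At Q = 21, P = 84 − 0.8(21) = 67.20.
dP/dQ = −0.8, so dQ/dP = 1/(−0.8) = -1.250.
ε = (dQ/dP)(P/Q) = (-1.250)(67.20/21).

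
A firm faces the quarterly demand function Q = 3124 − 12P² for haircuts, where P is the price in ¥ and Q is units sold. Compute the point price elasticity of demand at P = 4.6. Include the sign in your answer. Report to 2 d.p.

At P = 4.6, Q = 2870.080.
dQ/dP = −24P = -110.400.
ε = (dQ/dP)(P/Q) = (-110.400)(4.6/2870.080).

-0.18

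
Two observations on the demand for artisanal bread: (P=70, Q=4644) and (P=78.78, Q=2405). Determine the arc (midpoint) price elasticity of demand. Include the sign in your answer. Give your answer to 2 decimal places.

ΔQ = 2405 − 4644 = -2239; ΔP = 78.78 − 70 = 8.78.
Midpoints: P̄ = 74.39, Q̄ = 3524.5.
ε = (ΔQ/ΔP)(P̄/Q̄) = (-2239/8.78)(74.39/3524.5).

-5.38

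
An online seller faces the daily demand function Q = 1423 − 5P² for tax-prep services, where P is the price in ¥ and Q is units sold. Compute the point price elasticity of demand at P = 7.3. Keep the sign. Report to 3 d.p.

At P = 7.3, Q = 1156.550.
dQ/dP = −10P = -73.
ε = (dQ/dP)(P/Q) = (-73)(7.3/1156.550).

-0.461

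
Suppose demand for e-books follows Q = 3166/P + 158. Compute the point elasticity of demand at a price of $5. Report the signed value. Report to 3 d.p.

At P = 5, Q = 791.200.
dQ/dP = −3166/P² = -126.640.
ε = (dQ/dP)(P/Q) = (-126.640)(5/791.200).

-0.800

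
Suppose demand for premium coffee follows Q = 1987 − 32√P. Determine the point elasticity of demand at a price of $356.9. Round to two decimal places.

At P = 356.9, Q = 1382.462.
dQ/dP = −32/(2√P) = -0.847.
ε = (dQ/dP)(P/Q) = (-0.847)(356.9/1382.462).
|ε| < 1, so demand is inelastic at this price.

-0.22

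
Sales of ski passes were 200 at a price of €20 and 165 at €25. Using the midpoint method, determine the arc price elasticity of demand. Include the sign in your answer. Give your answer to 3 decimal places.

-0.863

ΔQ = 165 − 200 = -35; ΔP = 25 − 20 = 5.
Midpoints: P̄ = 22.50, Q̄ = 182.5.
ε = (ΔQ/ΔP)(P̄/Q̄) = (-35/5)(22.50/182.5).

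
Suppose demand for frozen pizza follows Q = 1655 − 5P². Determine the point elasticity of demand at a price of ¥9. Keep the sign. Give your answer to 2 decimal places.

At P = 9, Q = 1250.
dQ/dP = −10P = -90.
ε = (dQ/dP)(P/Q) = (-90)(9/1250).

-0.65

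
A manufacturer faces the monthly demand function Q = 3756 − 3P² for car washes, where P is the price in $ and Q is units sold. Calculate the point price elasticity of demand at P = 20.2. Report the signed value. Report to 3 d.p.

At P = 20.2, Q = 2531.880.
dQ/dP = −6P = -121.200.
ε = (dQ/dP)(P/Q) = (-121.200)(20.2/2531.880).
|ε| < 1, so demand is inelastic at this price.

-0.967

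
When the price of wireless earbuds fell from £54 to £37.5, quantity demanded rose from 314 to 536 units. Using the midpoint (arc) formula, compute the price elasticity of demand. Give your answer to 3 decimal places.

ΔQ = 536 − 314 = 222; ΔP = 37.5 − 54 = -16.5.
Midpoints: P̄ = 45.75, Q̄ = 425.0.
ε = (ΔQ/ΔP)(P̄/Q̄) = (222/-16.5)(45.75/425.0).

-1.448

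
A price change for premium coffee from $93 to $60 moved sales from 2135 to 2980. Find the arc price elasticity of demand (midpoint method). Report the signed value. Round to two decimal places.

-0.77

ΔQ = 2980 − 2135 = 845; ΔP = 60 − 93 = -33.
Midpoints: P̄ = 76.50, Q̄ = 2557.5.
ε = (ΔQ/ΔP)(P̄/Q̄) = (845/-33)(76.50/2557.5).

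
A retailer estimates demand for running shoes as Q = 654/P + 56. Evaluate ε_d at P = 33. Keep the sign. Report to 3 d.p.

At P = 33, Q = 75.818.
dQ/dP = −654/P² = -0.601.
ε = (dQ/dP)(P/Q) = (-0.601)(33/75.818).
|ε| < 1, so demand is inelastic at this price.

-0.261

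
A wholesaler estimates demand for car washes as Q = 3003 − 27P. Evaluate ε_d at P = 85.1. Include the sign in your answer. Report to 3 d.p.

At P = 85.1, Q = 705.300.
dQ/dP = −27.
ε = (dQ/dP)(P/Q) = (-27)(85.1/705.300).

-3.258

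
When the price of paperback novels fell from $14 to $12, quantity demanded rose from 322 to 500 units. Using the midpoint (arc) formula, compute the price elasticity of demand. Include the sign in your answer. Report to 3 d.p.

-2.815

ΔQ = 500 − 322 = 178; ΔP = 12 − 14 = -2.
Midpoints: P̄ = 13.00, Q̄ = 411.0.
ε = (ΔQ/ΔP)(P̄/Q̄) = (178/-2)(13.00/411.0).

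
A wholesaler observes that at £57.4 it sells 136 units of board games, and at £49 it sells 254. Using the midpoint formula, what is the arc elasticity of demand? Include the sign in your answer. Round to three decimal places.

-3.832

ΔQ = 254 − 136 = 118; ΔP = 49 − 57.4 = -8.4.
Midpoints: P̄ = 53.20, Q̄ = 195.0.
ε = (ΔQ/ΔP)(P̄/Q̄) = (118/-8.4)(53.20/195.0).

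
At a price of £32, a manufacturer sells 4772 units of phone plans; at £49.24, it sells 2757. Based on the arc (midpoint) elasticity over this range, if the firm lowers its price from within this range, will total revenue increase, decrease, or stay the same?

increase

Arc ε = (-2015/17.24)(40.62/3764.5) ≈ -1.261.
|ε| = 1.26 > 1, so demand is elastic. A price cut therefore raises total revenue.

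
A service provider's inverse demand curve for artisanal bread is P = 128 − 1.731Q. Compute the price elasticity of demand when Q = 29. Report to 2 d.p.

-1.55

At Q = 29, P = 128 − 1.731(29) = 77.80.
dP/dQ = −1.731, so dQ/dP = 1/(−1.731) = -0.578.
ε = (dQ/dP)(P/Q) = (-0.578)(77.80/29).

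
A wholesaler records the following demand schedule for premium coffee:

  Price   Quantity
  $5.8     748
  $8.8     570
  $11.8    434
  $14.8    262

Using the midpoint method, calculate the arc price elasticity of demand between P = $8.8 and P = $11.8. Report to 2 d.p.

At P = 8.8, Q = 570; at P = 11.8, Q = 434.
ΔQ = -136, ΔP = 3.0. Midpoints: P̄ = 10.30, Q̄ = 502.0.
ε = (ΔQ/ΔP)(P̄/Q̄) = (-136/3.0)(10.30/502.0).

-0.93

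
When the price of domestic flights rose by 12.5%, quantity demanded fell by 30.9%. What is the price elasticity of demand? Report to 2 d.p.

-2.47

ε = %ΔQ / %ΔP = (-30.9)/(12.5) = -2.472.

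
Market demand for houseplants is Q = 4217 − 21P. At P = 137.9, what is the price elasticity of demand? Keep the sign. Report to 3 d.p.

At P = 137.9, Q = 1321.100.
dQ/dP = −21.
ε = (dQ/dP)(P/Q) = (-21)(137.9/1321.100).

-2.192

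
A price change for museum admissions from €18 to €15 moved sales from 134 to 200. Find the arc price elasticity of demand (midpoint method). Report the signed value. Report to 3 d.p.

ΔQ = 200 − 134 = 66; ΔP = 15 − 18 = -3.
Midpoints: P̄ = 16.50, Q̄ = 167.0.
ε = (ΔQ/ΔP)(P̄/Q̄) = (66/-3)(16.50/167.0).

-2.174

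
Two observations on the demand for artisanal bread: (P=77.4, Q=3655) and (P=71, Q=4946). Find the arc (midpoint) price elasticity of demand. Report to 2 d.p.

ΔQ = 4946 − 3655 = 1291; ΔP = 71 − 77.4 = -6.4.
Midpoints: P̄ = 74.20, Q̄ = 4300.5.
ε = (ΔQ/ΔP)(P̄/Q̄) = (1291/-6.4)(74.20/4300.5).

-3.48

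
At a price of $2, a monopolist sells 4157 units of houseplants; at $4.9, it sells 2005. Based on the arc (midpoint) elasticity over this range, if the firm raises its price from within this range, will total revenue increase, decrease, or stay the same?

Arc ε = (-2152/2.9)(3.45/3081.0) ≈ -0.831.
|ε| = 0.83 < 1, so demand is inelastic. A price rise therefore raises total revenue.

increase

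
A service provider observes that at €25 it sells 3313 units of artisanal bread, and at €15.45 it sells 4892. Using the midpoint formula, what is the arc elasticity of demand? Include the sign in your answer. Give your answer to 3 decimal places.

ΔQ = 4892 − 3313 = 1579; ΔP = 15.45 − 25 = -9.55.
Midpoints: P̄ = 20.23, Q̄ = 4102.5.
ε = (ΔQ/ΔP)(P̄/Q̄) = (1579/-9.55)(20.23/4102.5).

-0.815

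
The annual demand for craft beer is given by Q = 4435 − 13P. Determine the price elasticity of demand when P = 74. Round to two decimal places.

At P = 74, Q = 3473.
dQ/dP = −13.
ε = (dQ/dP)(P/Q) = (-13)(74/3473).

-0.28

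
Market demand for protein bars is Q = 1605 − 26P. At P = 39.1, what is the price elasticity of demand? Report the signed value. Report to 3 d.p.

-1.728

At P = 39.1, Q = 588.400.
dQ/dP = −26.
ε = (dQ/dP)(P/Q) = (-26)(39.1/588.400).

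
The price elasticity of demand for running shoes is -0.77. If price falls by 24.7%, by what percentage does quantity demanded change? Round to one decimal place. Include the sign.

19.0%

%ΔQ ≈ ε × %ΔP = (-0.77)(-24.7%) = 19.02%.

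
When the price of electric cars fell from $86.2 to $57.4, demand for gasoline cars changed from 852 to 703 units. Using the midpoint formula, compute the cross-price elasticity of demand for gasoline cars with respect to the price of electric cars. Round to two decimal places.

0.48

ΔQ_x = 703 − 852 = -149; ΔP_y = 57.4 − 86.2 = -28.8.
Midpoints: P̄_y = 71.80, Q̄_x = 777.5.
ε_xy = (ΔQ_x/ΔP_y)(P̄_y/Q̄_x) = (-149/-28.8)(71.80/777.5).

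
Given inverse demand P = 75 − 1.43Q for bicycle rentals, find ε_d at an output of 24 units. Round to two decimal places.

At Q = 24, P = 75 − 1.43(24) = 40.68.
dP/dQ = −1.43, so dQ/dP = 1/(−1.43) = -0.699.
ε = (dQ/dP)(P/Q) = (-0.699)(40.68/24).

-1.19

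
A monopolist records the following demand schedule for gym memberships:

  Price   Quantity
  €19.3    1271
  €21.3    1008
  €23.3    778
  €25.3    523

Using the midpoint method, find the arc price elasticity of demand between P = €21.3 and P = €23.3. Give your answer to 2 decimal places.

-2.87

At P = 21.3, Q = 1008; at P = 23.3, Q = 778.
ΔQ = -230, ΔP = 2.0. Midpoints: P̄ = 22.30, Q̄ = 893.0.
ε = (ΔQ/ΔP)(P̄/Q̄) = (-230/2.0)(22.30/893.0).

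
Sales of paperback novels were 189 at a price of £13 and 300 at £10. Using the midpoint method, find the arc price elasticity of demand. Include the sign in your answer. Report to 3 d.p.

-1.740

ΔQ = 300 − 189 = 111; ΔP = 10 − 13 = -3.
Midpoints: P̄ = 11.50, Q̄ = 244.5.
ε = (ΔQ/ΔP)(P̄/Q̄) = (111/-3)(11.50/244.5).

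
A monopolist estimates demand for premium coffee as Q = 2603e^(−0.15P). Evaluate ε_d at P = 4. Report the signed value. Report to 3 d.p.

At P = 4, Q = 1428.557.
dQ/dP = −0.15·2603e^(−0.15P) = −0.15Q = -214.284.
ε = (dQ/dP)(P/Q) = (-214.284)(4/1428.557).

-0.600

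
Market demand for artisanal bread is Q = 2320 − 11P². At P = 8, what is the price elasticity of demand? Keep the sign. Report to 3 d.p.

At P = 8, Q = 1616.
dQ/dP = −22P = -176.
ε = (dQ/dP)(P/Q) = (-176)(8/1616).

-0.871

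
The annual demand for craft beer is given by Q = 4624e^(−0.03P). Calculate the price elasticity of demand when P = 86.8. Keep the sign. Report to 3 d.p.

At P = 86.8, Q = 342.070.
dQ/dP = −0.03·4624e^(−0.03P) = −0.03Q = -10.262.
ε = (dQ/dP)(P/Q) = (-10.262)(86.8/342.070).
|ε| > 1, so demand is elastic at this price.

-2.604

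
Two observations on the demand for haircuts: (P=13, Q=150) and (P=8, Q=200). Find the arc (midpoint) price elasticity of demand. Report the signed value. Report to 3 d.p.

-0.600

ΔQ = 200 − 150 = 50; ΔP = 8 − 13 = -5.
Midpoints: P̄ = 10.50, Q̄ = 175.0.
ε = (ΔQ/ΔP)(P̄/Q̄) = (50/-5)(10.50/175.0).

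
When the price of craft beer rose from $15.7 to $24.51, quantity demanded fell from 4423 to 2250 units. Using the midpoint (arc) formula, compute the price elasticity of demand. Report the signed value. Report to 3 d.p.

ΔQ = 2250 − 4423 = -2173; ΔP = 24.51 − 15.7 = 8.81.
Midpoints: P̄ = 20.11, Q̄ = 3336.5.
ε = (ΔQ/ΔP)(P̄/Q̄) = (-2173/8.81)(20.11/3336.5).

-1.486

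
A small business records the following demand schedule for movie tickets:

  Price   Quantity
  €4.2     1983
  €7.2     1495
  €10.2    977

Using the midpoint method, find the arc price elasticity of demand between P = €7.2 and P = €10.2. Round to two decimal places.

At P = 7.2, Q = 1495; at P = 10.2, Q = 977.
ΔQ = -518, ΔP = 3.0. Midpoints: P̄ = 8.70, Q̄ = 1236.0.
ε = (ΔQ/ΔP)(P̄/Q̄) = (-518/3.0)(8.70/1236.0).

-1.22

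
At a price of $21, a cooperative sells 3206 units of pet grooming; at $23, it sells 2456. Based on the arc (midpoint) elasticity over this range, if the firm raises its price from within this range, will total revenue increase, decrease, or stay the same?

Arc ε = (-750/2)(22.00/2831.0) ≈ -2.914.
|ε| = 2.91 > 1, so demand is elastic. A price rise therefore reduces total revenue.

decrease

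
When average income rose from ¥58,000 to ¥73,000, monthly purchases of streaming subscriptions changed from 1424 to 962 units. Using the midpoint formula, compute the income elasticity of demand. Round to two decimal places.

-1.69

ΔQ = -462, ΔI = 15000. Midpoints: Ī = 65,500, Q̄ = 1193.0.
ε_I = (ΔQ/ΔI)(Ī/Q̄) = (-462/15000)(65500/1193.0).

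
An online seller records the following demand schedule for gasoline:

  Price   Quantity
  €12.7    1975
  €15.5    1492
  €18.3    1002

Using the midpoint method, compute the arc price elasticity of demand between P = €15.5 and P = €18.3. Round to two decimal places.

-2.37

At P = 15.5, Q = 1492; at P = 18.3, Q = 1002.
ΔQ = -490, ΔP = 2.8. Midpoints: P̄ = 16.90, Q̄ = 1247.0.
ε = (ΔQ/ΔP)(P̄/Q̄) = (-490/2.8)(16.90/1247.0).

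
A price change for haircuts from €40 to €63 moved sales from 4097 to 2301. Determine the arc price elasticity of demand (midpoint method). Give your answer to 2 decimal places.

ΔQ = 2301 − 4097 = -1796; ΔP = 63 − 40 = 23.
Midpoints: P̄ = 51.50, Q̄ = 3199.0.
ε = (ΔQ/ΔP)(P̄/Q̄) = (-1796/23)(51.50/3199.0).

-1.26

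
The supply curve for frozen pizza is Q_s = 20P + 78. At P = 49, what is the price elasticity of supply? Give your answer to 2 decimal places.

At P = 49, Q_s = 1058.
dQ_s/dP = 20.
ε_s = (dQ_s/dP)(P/Q_s) = (20)(49/1058).

0.93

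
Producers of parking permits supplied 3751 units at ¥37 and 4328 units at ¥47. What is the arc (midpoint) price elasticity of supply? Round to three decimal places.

0.600

ΔQ = 4328 − 3751 = 577; ΔP = 47 − 37 = 10.
Midpoints: P̄ = 42.00, Q̄ = 4039.5.
ε_s = (ΔQ/ΔP)(P̄/Q̄) = (577/10)(42.00/4039.5).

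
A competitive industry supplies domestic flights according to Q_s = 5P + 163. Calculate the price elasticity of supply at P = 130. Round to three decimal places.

At P = 130, Q_s = 813.
dQ_s/dP = 5.
ε_s = (dQ_s/dP)(P/Q_s) = (5)(130/813).

0.800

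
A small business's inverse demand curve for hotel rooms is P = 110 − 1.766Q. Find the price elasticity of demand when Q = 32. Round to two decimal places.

-0.95

At Q = 32, P = 110 − 1.766(32) = 53.49.
dP/dQ = −1.766, so dQ/dP = 1/(−1.766) = -0.566.
ε = (dQ/dP)(P/Q) = (-0.566)(53.49/32).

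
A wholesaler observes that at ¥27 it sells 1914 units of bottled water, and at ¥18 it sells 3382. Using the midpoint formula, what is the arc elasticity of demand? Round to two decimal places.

ΔQ = 3382 − 1914 = 1468; ΔP = 18 − 27 = -9.
Midpoints: P̄ = 22.50, Q̄ = 2648.0.
ε = (ΔQ/ΔP)(P̄/Q̄) = (1468/-9)(22.50/2648.0).

-1.39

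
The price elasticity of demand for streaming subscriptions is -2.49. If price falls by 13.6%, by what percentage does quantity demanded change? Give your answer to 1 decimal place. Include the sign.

33.9%

%ΔQ ≈ ε × %ΔP = (-2.49)(-13.6%) = 33.86%.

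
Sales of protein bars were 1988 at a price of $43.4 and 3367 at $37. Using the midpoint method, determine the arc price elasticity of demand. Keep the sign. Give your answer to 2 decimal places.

ΔQ = 3367 − 1988 = 1379; ΔP = 37 − 43.4 = -6.4.
Midpoints: P̄ = 40.20, Q̄ = 2677.5.
ε = (ΔQ/ΔP)(P̄/Q̄) = (1379/-6.4)(40.20/2677.5).

-3.24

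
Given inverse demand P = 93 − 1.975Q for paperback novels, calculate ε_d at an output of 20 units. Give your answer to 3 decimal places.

At Q = 20, P = 93 − 1.975(20) = 53.50.
dP/dQ = −1.975, so dQ/dP = 1/(−1.975) = -0.506.
ε = (dQ/dP)(P/Q) = (-0.506)(53.50/20).

-1.354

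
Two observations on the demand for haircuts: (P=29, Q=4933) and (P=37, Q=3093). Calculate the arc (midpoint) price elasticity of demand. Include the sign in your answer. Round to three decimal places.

-1.891

ΔQ = 3093 − 4933 = -1840; ΔP = 37 − 29 = 8.
Midpoints: P̄ = 33.00, Q̄ = 4013.0.
ε = (ΔQ/ΔP)(P̄/Q̄) = (-1840/8)(33.00/4013.0).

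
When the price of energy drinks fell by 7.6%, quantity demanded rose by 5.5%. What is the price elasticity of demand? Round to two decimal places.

-0.72

ε = %ΔQ / %ΔP = (5.5)/(-7.6) = -0.724.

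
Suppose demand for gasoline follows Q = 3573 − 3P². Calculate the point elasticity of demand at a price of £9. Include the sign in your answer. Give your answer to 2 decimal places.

At P = 9, Q = 3330.
dQ/dP = −6P = -54.
ε = (dQ/dP)(P/Q) = (-54)(9/3330).

-0.15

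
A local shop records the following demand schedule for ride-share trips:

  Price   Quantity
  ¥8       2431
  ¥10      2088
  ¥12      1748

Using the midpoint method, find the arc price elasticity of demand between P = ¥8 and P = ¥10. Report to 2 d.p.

-0.68

At P = 8, Q = 2431; at P = 10, Q = 2088.
ΔQ = -343, ΔP = 2. Midpoints: P̄ = 9.00, Q̄ = 2259.5.
ε = (ΔQ/ΔP)(P̄/Q̄) = (-343/2)(9.00/2259.5).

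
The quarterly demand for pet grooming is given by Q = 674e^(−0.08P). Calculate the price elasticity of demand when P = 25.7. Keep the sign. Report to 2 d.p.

-2.06

At P = 25.7, Q = 86.248.
dQ/dP = −0.08·674e^(−0.08P) = −0.08Q = -6.900.
ε = (dQ/dP)(P/Q) = (-6.900)(25.7/86.248).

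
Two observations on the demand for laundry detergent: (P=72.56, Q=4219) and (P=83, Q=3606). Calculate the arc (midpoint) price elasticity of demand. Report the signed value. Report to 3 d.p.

ΔQ = 3606 − 4219 = -613; ΔP = 83 − 72.56 = 10.44.
Midpoints: P̄ = 77.78, Q̄ = 3912.5.
ε = (ΔQ/ΔP)(P̄/Q̄) = (-613/10.44)(77.78/3912.5).

-1.167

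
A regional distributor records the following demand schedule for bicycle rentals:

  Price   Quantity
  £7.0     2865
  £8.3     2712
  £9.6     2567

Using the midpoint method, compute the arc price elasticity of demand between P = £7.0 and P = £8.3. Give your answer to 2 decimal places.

-0.32

At P = 7.0, Q = 2865; at P = 8.3, Q = 2712.
ΔQ = -153, ΔP = 1.3. Midpoints: P̄ = 7.65, Q̄ = 2788.5.
ε = (ΔQ/ΔP)(P̄/Q̄) = (-153/1.3)(7.65/2788.5).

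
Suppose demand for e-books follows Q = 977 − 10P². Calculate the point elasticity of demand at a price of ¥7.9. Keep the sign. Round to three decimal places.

-3.537

At P = 7.9, Q = 352.900.
dQ/dP = −20P = -158.
ε = (dQ/dP)(P/Q) = (-158)(7.9/352.900).
|ε| > 1, so demand is elastic at this price.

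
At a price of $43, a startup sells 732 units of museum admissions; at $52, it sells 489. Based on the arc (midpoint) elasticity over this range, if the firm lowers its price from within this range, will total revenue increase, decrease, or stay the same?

Arc ε = (-243/9)(47.50/610.5) ≈ -2.101.
|ε| = 2.10 > 1, so demand is elastic. A price cut therefore raises total revenue.

increase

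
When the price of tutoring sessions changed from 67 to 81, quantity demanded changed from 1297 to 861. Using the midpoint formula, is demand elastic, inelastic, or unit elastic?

elastic

Arc ε ≈ -2.136.
|ε| = 2.14 > 1.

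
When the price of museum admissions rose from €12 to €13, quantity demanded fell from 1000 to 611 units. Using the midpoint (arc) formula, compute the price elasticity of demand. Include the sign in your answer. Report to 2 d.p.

ΔQ = 611 − 1000 = -389; ΔP = 13 − 12 = 1.
Midpoints: P̄ = 12.50, Q̄ = 805.5.
ε = (ΔQ/ΔP)(P̄/Q̄) = (-389/1)(12.50/805.5).

-6.04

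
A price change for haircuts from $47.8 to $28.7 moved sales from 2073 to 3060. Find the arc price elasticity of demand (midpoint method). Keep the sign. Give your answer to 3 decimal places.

-0.770

ΔQ = 3060 − 2073 = 987; ΔP = 28.7 − 47.8 = -19.1.
Midpoints: P̄ = 38.25, Q̄ = 2566.5.
ε = (ΔQ/ΔP)(P̄/Q̄) = (987/-19.1)(38.25/2566.5).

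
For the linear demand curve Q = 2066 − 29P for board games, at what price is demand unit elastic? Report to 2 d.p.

For linear demand Q = a − bP, ε = −bP/(a − bP). |ε| = 1 when bP = a − bP, i.e. P = a/(2b).
P = 2066/(2·29) = 2066/58 = 35.6207.

35.62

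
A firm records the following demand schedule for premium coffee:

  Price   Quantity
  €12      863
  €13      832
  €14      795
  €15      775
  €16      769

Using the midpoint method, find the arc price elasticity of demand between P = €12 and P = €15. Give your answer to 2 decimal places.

-0.48

At P = 12, Q = 863; at P = 15, Q = 775.
ΔQ = -88, ΔP = 3. Midpoints: P̄ = 13.50, Q̄ = 819.0.
ε = (ΔQ/ΔP)(P̄/Q̄) = (-88/3)(13.50/819.0).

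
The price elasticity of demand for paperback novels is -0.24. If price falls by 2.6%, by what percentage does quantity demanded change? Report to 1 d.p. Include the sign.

0.6%

%ΔQ ≈ ε × %ΔP = (-0.24)(-2.6%) = 0.62%.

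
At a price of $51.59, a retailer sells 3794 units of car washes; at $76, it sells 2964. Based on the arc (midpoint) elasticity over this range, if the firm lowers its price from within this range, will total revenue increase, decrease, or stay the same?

Arc ε = (-830/24.41)(63.80/3379.0) ≈ -0.642.
|ε| = 0.64 < 1, so demand is inelastic. A price cut therefore reduces total revenue.

decrease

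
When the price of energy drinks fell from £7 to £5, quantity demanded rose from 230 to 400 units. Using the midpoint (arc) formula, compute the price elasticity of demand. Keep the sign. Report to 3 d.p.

-1.619

ΔQ = 400 − 230 = 170; ΔP = 5 − 7 = -2.
Midpoints: P̄ = 6.00, Q̄ = 315.0.
ε = (ΔQ/ΔP)(P̄/Q̄) = (170/-2)(6.00/315.0).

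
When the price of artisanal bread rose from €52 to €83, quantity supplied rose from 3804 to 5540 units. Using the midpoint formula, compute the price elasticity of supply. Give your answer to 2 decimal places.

0.81

ΔQ = 5540 − 3804 = 1736; ΔP = 83 − 52 = 31.
Midpoints: P̄ = 67.50, Q̄ = 4672.0.
ε_s = (ΔQ/ΔP)(P̄/Q̄) = (1736/31)(67.50/4672.0).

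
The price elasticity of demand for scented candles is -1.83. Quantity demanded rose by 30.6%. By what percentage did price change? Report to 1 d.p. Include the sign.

%ΔP ≈ %ΔQ / ε = (30.6%)/(-1.83) = -16.72%.

-16.7%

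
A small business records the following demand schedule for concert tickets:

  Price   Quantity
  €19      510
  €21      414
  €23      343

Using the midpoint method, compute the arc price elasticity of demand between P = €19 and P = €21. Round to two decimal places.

At P = 19, Q = 510; at P = 21, Q = 414.
ΔQ = -96, ΔP = 2. Midpoints: P̄ = 20.00, Q̄ = 462.0.
ε = (ΔQ/ΔP)(P̄/Q̄) = (-96/2)(20.00/462.0).

-2.08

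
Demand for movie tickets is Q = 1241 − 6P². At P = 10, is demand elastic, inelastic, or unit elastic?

Q = 641, dQ/dP = -120.
ε = (dQ/dP)(P/Q) ≈ -1.872.
|ε| = 1.87 > 1.

elastic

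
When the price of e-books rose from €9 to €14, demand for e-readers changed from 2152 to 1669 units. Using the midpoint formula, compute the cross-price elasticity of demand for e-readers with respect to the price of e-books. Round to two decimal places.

ΔQ_x = 1669 − 2152 = -483; ΔP_y = 14 − 9 = 5.
Midpoints: P̄_y = 11.50, Q̄_x = 1910.5.
ε_xy = (ΔQ_x/ΔP_y)(P̄_y/Q̄_x) = (-483/5)(11.50/1910.5).
ε_xy < 0, so the goods are complements.

-0.58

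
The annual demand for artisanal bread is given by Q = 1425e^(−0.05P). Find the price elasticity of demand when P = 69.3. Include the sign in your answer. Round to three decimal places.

-3.465

At P = 69.3, Q = 44.564.
dQ/dP = −0.05·1425e^(−0.05P) = −0.05Q = -2.228.
ε = (dQ/dP)(P/Q) = (-2.228)(69.3/44.564).
|ε| > 1, so demand is elastic at this price.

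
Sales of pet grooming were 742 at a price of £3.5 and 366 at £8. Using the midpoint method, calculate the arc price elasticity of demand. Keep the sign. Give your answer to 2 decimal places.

-0.87

ΔQ = 366 − 742 = -376; ΔP = 8 − 3.5 = 4.5.
Midpoints: P̄ = 5.75, Q̄ = 554.0.
ε = (ΔQ/ΔP)(P̄/Q̄) = (-376/4.5)(5.75/554.0).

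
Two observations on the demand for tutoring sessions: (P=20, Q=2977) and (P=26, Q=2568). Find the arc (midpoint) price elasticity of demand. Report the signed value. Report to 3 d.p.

-0.565

ΔQ = 2568 − 2977 = -409; ΔP = 26 − 20 = 6.
Midpoints: P̄ = 23.00, Q̄ = 2772.5.
ε = (ΔQ/ΔP)(P̄/Q̄) = (-409/6)(23.00/2772.5).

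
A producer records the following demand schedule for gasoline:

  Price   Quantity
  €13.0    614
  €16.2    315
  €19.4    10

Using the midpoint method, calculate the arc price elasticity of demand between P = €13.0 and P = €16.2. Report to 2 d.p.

At P = 13.0, Q = 614; at P = 16.2, Q = 315.
ΔQ = -299, ΔP = 3.2. Midpoints: P̄ = 14.60, Q̄ = 464.5.
ε = (ΔQ/ΔP)(P̄/Q̄) = (-299/3.2)(14.60/464.5).

-2.94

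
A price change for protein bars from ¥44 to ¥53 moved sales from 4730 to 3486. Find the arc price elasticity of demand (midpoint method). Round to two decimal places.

-1.63

ΔQ = 3486 − 4730 = -1244; ΔP = 53 − 44 = 9.
Midpoints: P̄ = 48.50, Q̄ = 4108.0.
ε = (ΔQ/ΔP)(P̄/Q̄) = (-1244/9)(48.50/4108.0).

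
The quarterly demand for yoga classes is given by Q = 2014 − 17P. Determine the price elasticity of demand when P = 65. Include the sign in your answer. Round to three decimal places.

At P = 65, Q = 909.
dQ/dP = −17.
ε = (dQ/dP)(P/Q) = (-17)(65/909).

-1.216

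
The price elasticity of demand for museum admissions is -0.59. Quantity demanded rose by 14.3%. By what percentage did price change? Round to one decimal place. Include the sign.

%ΔP ≈ %ΔQ / ε = (14.3%)/(-0.59) = -24.24%.

-24.2%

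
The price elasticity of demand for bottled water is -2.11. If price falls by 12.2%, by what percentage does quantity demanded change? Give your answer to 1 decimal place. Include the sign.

%ΔQ ≈ ε × %ΔP = (-2.11)(-12.2%) = 25.74%.

25.7%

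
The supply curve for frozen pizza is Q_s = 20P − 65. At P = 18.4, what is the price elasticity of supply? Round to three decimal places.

At P = 18.4, Q_s = 303.
dQ_s/dP = 20.
ε_s = (dQ_s/dP)(P/Q_s) = (20)(18.4/303).

1.215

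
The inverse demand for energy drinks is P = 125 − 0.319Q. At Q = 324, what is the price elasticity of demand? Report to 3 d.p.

At Q = 324, P = 125 − 0.319(324) = 21.64.
dP/dQ = −0.319, so dQ/dP = 1/(−0.319) = -3.135.
ε = (dQ/dP)(P/Q) = (-3.135)(21.64/324).

-0.209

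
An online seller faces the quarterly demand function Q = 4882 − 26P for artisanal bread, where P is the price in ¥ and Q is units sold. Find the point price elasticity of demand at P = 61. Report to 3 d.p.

At P = 61, Q = 3296.
dQ/dP = −26.
ε = (dQ/dP)(P/Q) = (-26)(61/3296).

-0.481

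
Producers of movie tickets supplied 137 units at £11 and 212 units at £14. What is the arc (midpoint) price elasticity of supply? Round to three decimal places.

1.791

ΔQ = 212 − 137 = 75; ΔP = 14 − 11 = 3.
Midpoints: P̄ = 12.50, Q̄ = 174.5.
ε_s = (ΔQ/ΔP)(P̄/Q̄) = (75/3)(12.50/174.5).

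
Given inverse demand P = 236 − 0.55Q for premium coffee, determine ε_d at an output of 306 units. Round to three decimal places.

At Q = 306, P = 236 − 0.55(306) = 67.70.
dP/dQ = −0.55, so dQ/dP = 1/(−0.55) = -1.818.
ε = (dQ/dP)(P/Q) = (-1.818)(67.70/306).

-0.402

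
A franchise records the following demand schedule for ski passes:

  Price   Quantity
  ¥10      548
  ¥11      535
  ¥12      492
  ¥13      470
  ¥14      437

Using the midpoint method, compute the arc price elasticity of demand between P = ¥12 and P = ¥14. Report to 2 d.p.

-0.77

At P = 12, Q = 492; at P = 14, Q = 437.
ΔQ = -55, ΔP = 2. Midpoints: P̄ = 13.00, Q̄ = 464.5.
ε = (ΔQ/ΔP)(P̄/Q̄) = (-55/2)(13.00/464.5).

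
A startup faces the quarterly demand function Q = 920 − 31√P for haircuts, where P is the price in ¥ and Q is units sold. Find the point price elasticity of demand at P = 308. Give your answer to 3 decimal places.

At P = 308, Q = 375.952.
dQ/dP = −31/(2√P) = -0.883.
ε = (dQ/dP)(P/Q) = (-0.883)(308/375.952).

-0.724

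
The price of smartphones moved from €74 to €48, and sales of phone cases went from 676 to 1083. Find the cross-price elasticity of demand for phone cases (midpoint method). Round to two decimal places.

-1.09

ΔQ_x = 1083 − 676 = 407; ΔP_y = 48 − 74 = -26.
Midpoints: P̄_y = 61.00, Q̄_x = 879.5.
ε_xy = (ΔQ_x/ΔP_y)(P̄_y/Q̄_x) = (407/-26)(61.00/879.5).
ε_xy < 0, so the goods are complements.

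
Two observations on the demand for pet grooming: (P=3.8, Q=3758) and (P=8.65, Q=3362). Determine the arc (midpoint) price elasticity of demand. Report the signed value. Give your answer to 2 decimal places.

-0.14

ΔQ = 3362 − 3758 = -396; ΔP = 8.65 − 3.8 = 4.85.
Midpoints: P̄ = 6.22, Q̄ = 3560.0.
ε = (ΔQ/ΔP)(P̄/Q̄) = (-396/4.85)(6.22/3560.0).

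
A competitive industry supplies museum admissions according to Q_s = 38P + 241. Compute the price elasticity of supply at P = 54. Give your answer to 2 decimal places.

At P = 54, Q_s = 2293.
dQ_s/dP = 38.
ε_s = (dQ_s/dP)(P/Q_s) = (38)(54/2293).

0.89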